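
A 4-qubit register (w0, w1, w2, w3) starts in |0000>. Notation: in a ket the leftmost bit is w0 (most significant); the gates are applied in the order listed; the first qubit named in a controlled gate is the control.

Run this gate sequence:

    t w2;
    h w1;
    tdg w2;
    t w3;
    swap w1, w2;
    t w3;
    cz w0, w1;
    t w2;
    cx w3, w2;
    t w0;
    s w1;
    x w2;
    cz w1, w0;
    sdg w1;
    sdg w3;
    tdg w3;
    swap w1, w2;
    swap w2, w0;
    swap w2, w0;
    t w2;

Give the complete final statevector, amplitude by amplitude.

The resulting statevector has amplitude sqrt(2)*exp(I*pi/4)/2 on |0000>, sqrt(2)/2 on |0100>, and 0 on every other basis state.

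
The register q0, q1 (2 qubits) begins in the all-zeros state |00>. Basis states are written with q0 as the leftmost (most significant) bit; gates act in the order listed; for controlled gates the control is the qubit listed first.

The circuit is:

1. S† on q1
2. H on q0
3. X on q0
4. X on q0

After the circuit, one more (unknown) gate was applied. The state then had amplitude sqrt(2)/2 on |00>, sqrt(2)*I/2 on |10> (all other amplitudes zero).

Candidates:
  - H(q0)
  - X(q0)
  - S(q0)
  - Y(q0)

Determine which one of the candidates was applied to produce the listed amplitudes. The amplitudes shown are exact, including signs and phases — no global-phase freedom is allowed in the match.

The applied gate was S(q0). Key observation: the block from step 3 through step 4 cancels to the identity and can be dropped.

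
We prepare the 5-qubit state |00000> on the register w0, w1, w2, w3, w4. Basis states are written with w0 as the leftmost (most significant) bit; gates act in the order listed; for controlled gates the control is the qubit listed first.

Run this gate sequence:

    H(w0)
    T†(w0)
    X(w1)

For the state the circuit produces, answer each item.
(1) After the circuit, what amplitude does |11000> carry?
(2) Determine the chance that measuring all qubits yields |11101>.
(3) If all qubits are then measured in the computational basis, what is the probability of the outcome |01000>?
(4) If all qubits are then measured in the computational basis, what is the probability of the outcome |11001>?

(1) |11000> carries amplitude -sqrt(2)*exp(3*I*pi/4)/2 in the final state.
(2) A full measurement returns |11101> with probability 0.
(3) The probability of measuring |01000> is 1/2.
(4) The probability of measuring |11001> is 0.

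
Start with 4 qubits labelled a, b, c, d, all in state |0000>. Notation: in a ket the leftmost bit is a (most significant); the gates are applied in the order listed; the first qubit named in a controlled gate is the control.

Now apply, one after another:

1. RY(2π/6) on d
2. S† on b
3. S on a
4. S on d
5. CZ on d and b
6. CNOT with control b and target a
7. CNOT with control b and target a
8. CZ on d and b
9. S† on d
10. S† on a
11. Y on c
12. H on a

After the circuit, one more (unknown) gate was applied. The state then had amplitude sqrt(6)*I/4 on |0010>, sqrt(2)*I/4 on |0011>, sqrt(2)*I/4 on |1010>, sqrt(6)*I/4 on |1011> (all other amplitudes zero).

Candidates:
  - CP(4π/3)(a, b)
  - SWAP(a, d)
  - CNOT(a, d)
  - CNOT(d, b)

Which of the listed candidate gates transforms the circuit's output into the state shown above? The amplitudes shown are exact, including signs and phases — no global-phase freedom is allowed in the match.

The unique candidate consistent with the amplitudes is CNOT(a, d). Key observation: the block from step 3 through step 10 cancels to the identity and can be dropped.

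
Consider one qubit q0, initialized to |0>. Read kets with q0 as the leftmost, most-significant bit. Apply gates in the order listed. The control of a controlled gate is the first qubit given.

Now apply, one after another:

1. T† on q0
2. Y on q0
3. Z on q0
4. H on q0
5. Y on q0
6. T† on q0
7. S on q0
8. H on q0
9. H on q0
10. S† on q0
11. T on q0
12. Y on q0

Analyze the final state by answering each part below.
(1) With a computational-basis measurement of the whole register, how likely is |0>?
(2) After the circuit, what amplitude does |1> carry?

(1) The probability of measuring |0> is 1/2. Key observation: gates 5-12 undo each other exactly, leaving only the rest of the circuit to track.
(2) |1> carries amplitude sqrt(2)*I/2 in the final state.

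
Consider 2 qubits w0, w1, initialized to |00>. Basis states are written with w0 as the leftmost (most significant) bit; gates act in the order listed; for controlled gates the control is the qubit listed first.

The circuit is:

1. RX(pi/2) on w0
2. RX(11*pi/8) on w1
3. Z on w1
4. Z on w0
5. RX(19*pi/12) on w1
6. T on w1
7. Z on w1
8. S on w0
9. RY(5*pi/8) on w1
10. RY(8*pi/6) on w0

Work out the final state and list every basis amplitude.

The final amplitudes are -sqrt(6)*sqrt(sqrt(2)/4 + 1/2)*sin(5*pi/16)*cos(5*pi/16)/8 - sqrt(6)*sqrt(1/2 - sqrt(2)/4)*sin(5*pi/16)*cos(5*pi/16)/8 - sqrt(2)*sqrt(sqrt(2)/4 + 1/2)*cos(5*pi/16)**2/8 - sqrt(6)*sqrt(1/2 - sqrt(2)/4)*cos(5*pi/16)**2/8 + sqrt(2)*sqrt(1/2 - sqrt(2)/4)*sin(5*pi/16)*cos(5*pi/16)/8 + 3*sqrt(2)*sqrt(1/2 - sqrt(2)/4)*cos(5*pi/16)**2/8 + sqrt(6)*sqrt(sqrt(2)/4 + 1/2)*cos(5*pi/16)**2/8 + 3*sqrt(2)*sqrt(sqrt(2)/4 + 1/2)*sin(5*pi/16)*cos(5*pi/16)/8 - sqrt(6)*I*sqrt(sqrt(2)/4 + 1/2)*exp(I*pi/4)*sin(5*pi/16)**2/8 - 3*sqrt(2)*I*sqrt(1/2 - sqrt(2)/4)*exp(I*pi/4)*sin(5*pi/16)**2/8 - sqrt(6)*I*sqrt(sqrt(2)/4 + 1/2)*exp(I*pi/4)*sin(5*pi/16)*cos(5*pi/16)/8 - sqrt(6)*I*sqrt(1/2 - sqrt(2)/4)*exp(I*pi/4)*sin(5*pi/16)*cos(5*pi/16)/8 + sqrt(2)*I*sqrt(1/2 - sqrt(2)/4)*exp(I*pi/4)*sin(5*pi/16)*cos(5*pi/16)/8 + sqrt(6)*I*sqrt(1/2 - sqrt(2)/4)*exp(I*pi/4)*sin(5*pi/16)**2/8 + sqrt(2)*I*sqrt(sqrt(2)/4 + 1/2)*exp(I*pi/4)*sin(5*pi/16)**2/8 + 3*sqrt(2)*I*sqrt(sqrt(2)/4 + 1/2)*exp(I*pi/4)*sin(5*pi/16)*cos(5*pi/16)/8 on |00>, -sqrt(6)*sqrt(sqrt(2)/4 + 1/2)*sin(5*pi/16)**2/8 - sqrt(6)*sqrt(1/2 - sqrt(2)/4)*sin(5*pi/16)**2/8 - sqrt(2)*sqrt(sqrt(2)/4 + 1/2)*sin(5*pi/16)*cos(5*pi/16)/8 - sqrt(6)*sqrt(1/2 - sqrt(2)/4)*sin(5*pi/16)*cos(5*pi/16)/8 + sqrt(2)*sqrt(1/2 - sqrt(2)/4)*sin(5*pi/16)**2/8 + 3*sqrt(2)*sqrt(1/2 - sqrt(2)/4)*sin(5*pi/16)*cos(5*pi/16)/8 + sqrt(6)*sqrt(sqrt(2)/4 + 1/2)*sin(5*pi/16)*cos(5*pi/16)/8 + 3*sqrt(2)*sqrt(sqrt(2)/4 + 1/2)*sin(5*pi/16)**2/8 - 3*sqrt(2)*I*sqrt(sqrt(2)/4 + 1/2)*exp(I*pi/4)*cos(5*pi/16)**2/8 - sqrt(2)*I*sqrt(sqrt(2)/4 + 1/2)*exp(I*pi/4)*sin(5*pi/16)*cos(5*pi/16)/8 - sqrt(6)*I*sqrt(1/2 - sqrt(2)/4)*exp(I*pi/4)*sin(5*pi/16)*cos(5*pi/16)/8 - sqrt(2)*I*sqrt(1/2 - sqrt(2)/4)*exp(I*pi/4)*cos(5*pi/16)**2/8 + sqrt(6)*I*sqrt(1/2 - sqrt(2)/4)*exp(I*pi/4)*cos(5*pi/16)**2/8 + sqrt(6)*I*sqrt(sqrt(2)/4 + 1/2)*exp(I*pi/4)*cos(5*pi/16)**2/8 + 3*sqrt(2)*I*sqrt(1/2 - sqrt(2)/4)*exp(I*pi/4)*sin(5*pi/16)*cos(5*pi/16)/8 + sqrt(6)*I*sqrt(sqrt(2)/4 + 1/2)*exp(I*pi/4)*sin(5*pi/16)*cos(5*pi/16)/8 on |01>, -sqrt(6)*sqrt(1/2 - sqrt(2)/4)*sin(5*pi/16)*cos(5*pi/16)/8 - sqrt(2)*sqrt(1/2 - sqrt(2)/4)*sin(5*pi/16)*cos(5*pi/16)/8 + sqrt(6)*sqrt(1/2 - sqrt(2)/4)*cos(5*pi/16)**2/8 + sqrt(2)*sqrt(sqrt(2)/4 + 1/2)*cos(5*pi/16)**2/8 + 3*sqrt(2)*sqrt(1/2 - sqrt(2)/4)*cos(5*pi/16)**2/8 + sqrt(6)*sqrt(sqrt(2)/4 + 1/2)*cos(5*pi/16)**2/8 + sqrt(6)*sqrt(sqrt(2)/4 + 1/2)*sin(5*pi/16)*cos(5*pi/16)/8 + 3*sqrt(2)*sqrt(sqrt(2)/4 + 1/2)*sin(5*pi/16)*cos(5*pi/16)/8 - sqrt(6)*I*sqrt(sqrt(2)/4 + 1/2)*exp(I*pi/4)*sin(5*pi/16)**2/8 - 3*sqrt(2)*I*sqrt(1/2 - sqrt(2)/4)*exp(I*pi/4)*sin(5*pi/16)**2/8 - sqrt(2)*I*sqrt(sqrt(2)/4 + 1/2)*exp(I*pi/4)*sin(5*pi/16)**2/8 - sqrt(6)*I*sqrt(1/2 - sqrt(2)/4)*exp(I*pi/4)*sin(5*pi/16)**2/8 - sqrt(6)*I*sqrt(1/2 - sqrt(2)/4)*exp(I*pi/4)*sin(5*pi/16)*cos(5*pi/16)/8 - sqrt(2)*I*sqrt(1/2 - sqrt(2)/4)*exp(I*pi/4)*sin(5*pi/16)*cos(5*pi/16)/8 + sqrt(6)*I*sqrt(sqrt(2)/4 + 1/2)*exp(I*pi/4)*sin(5*pi/16)*cos(5*pi/16)/8 + 3*sqrt(2)*I*sqrt(sqrt(2)/4 + 1/2)*exp(I*pi/4)*sin(5*pi/16)*cos(5*pi/16)/8 on |10>, -sqrt(6)*sqrt(1/2 - sqrt(2)/4)*sin(5*pi/16)**2/8 - sqrt(2)*sqrt(1/2 - sqrt(2)/4)*sin(5*pi/16)**2/8 + sqrt(6)*sqrt(1/2 - sqrt(2)/4)*sin(5*pi/16)*cos(5*pi/16)/8 + sqrt(2)*sqrt(sqrt(2)/4 + 1/2)*sin(5*pi/16)*cos(5*pi/16)/8 + 3*sqrt(2)*sqrt(1/2 - sqrt(2)/4)*sin(5*pi/16)*cos(5*pi/16)/8 + sqrt(6)*sqrt(sqrt(2)/4 + 1/2)*sin(5*pi/16)*cos(5*pi/16)/8 + sqrt(6)*sqrt(sqrt(2)/4 + 1/2)*sin(5*pi/16)**2/8 + 3*sqrt(2)*sqrt(sqrt(2)/4 + 1/2)*sin(5*pi/16)**2/8 - 3*sqrt(2)*I*sqrt(sqrt(2)/4 + 1/2)*exp(I*pi/4)*cos(5*pi/16)**2/8 - sqrt(6)*I*sqrt(sqrt(2)/4 + 1/2)*exp(I*pi/4)*cos(5*pi/16)**2/8 + sqrt(2)*I*sqrt(1/2 - sqrt(2)/4)*exp(I*pi/4)*cos(5*pi/16)**2/8 + sqrt(6)*I*sqrt(1/2 - sqrt(2)/4)*exp(I*pi/4)*cos(5*pi/16)**2/8 + sqrt(6)*I*sqrt(1/2 - sqrt(2)/4)*exp(I*pi/4)*sin(5*pi/16)*cos(5*pi/16)/8 + sqrt(2)*I*sqrt(sqrt(2)/4 + 1/2)*exp(I*pi/4)*sin(5*pi/16)*cos(5*pi/16)/8 + 3*sqrt(2)*I*sqrt(1/2 - sqrt(2)/4)*exp(I*pi/4)*sin(5*pi/16)*cos(5*pi/16)/8 + sqrt(6)*I*sqrt(sqrt(2)/4 + 1/2)*exp(I*pi/4)*sin(5*pi/16)*cos(5*pi/16)/8 on |11>.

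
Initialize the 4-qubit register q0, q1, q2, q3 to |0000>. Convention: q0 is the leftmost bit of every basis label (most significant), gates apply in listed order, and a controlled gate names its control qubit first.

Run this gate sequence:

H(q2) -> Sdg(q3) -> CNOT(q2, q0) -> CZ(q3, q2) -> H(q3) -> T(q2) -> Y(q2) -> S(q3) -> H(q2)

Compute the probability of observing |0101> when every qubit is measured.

A full measurement returns |0101> with probability 0.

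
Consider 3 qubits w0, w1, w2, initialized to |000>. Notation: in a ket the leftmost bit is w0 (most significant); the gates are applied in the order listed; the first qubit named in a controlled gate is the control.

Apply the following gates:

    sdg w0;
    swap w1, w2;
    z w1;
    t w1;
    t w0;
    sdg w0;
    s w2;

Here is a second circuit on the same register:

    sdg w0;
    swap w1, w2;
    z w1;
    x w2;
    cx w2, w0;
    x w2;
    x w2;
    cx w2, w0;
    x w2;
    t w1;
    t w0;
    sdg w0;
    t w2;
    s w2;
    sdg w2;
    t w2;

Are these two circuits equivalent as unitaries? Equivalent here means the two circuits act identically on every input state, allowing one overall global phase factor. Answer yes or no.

Yes, they are equivalent — the unitaries differ by at most a global phase.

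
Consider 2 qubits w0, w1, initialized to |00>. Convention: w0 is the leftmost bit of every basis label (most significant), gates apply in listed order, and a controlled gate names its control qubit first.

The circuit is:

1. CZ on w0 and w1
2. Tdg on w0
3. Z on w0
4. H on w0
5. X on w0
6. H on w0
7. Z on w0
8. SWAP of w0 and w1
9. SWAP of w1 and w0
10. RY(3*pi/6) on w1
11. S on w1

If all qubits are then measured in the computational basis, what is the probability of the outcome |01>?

Outcome |01> occurs with probability 1/2. Key observation: the block from step 4 through step 7 cancels to the identity and can be dropped.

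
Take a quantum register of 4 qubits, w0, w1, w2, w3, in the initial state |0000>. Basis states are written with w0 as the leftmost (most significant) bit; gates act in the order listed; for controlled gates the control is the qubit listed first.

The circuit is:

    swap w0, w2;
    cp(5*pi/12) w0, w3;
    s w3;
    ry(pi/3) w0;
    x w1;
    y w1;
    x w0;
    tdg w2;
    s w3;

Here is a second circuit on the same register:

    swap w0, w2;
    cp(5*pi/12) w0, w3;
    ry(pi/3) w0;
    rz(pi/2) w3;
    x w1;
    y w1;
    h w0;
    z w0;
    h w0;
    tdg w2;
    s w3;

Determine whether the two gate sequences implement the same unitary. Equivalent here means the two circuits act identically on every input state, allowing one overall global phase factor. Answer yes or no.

Yes: on every input state the two circuits agree up to one overall phase factor.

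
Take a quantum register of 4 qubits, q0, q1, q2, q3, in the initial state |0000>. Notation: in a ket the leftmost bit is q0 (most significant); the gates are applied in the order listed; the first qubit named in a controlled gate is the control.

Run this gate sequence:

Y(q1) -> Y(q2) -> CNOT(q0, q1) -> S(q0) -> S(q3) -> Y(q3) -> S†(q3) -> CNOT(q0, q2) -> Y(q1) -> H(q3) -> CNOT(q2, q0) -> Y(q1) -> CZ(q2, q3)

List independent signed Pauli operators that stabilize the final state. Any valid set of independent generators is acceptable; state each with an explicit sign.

The final state is stabilized by the group generated by +IIIX, -ZIII, -IZII, -IIZI; other independent generating sets are equally valid.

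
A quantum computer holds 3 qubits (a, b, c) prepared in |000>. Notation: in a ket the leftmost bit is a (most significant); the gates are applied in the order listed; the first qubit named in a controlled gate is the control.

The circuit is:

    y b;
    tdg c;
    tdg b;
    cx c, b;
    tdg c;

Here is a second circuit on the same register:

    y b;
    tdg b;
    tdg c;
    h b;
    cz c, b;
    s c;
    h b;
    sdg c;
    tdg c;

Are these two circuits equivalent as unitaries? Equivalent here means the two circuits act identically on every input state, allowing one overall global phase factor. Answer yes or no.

Yes, they are equivalent — the unitaries differ by at most a global phase.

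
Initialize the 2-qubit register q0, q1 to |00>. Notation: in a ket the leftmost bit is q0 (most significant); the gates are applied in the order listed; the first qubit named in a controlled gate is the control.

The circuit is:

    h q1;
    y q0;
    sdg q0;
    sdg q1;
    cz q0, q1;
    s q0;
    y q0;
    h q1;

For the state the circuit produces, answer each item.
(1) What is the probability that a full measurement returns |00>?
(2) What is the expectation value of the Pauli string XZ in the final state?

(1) A full measurement returns |00> with probability 1/2.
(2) The expectation value of XZ is 0.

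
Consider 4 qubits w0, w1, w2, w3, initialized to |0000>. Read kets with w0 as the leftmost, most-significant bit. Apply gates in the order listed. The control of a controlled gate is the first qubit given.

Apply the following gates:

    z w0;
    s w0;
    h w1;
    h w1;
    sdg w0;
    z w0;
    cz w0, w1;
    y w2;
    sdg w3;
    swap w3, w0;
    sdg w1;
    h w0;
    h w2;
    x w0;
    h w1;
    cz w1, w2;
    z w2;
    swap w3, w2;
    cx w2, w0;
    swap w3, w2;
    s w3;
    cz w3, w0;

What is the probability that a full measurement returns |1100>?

Outcome |1100> occurs with probability 1/8.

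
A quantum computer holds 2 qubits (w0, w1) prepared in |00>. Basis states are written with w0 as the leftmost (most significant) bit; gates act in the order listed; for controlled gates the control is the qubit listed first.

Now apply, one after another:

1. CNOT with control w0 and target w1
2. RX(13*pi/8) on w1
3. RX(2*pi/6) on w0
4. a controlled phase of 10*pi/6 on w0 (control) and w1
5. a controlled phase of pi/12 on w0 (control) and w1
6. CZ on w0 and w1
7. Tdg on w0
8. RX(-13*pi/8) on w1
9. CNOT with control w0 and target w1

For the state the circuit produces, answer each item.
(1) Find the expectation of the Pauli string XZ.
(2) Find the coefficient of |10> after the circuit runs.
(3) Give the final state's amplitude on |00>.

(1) The observable XZ averages to -sqrt(6*sqrt(2) + 12)/16.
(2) The amplitude on |10> is sqrt(sqrt(2) + 2)*(exp(3*I*pi/4) + I)/8.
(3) The amplitude on |00> is sqrt(3)/2.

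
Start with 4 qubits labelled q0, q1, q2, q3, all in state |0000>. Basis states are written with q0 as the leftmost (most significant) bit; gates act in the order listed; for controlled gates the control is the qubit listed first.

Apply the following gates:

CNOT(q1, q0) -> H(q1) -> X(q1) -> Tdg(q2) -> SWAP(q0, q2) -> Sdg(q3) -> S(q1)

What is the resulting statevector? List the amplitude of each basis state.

The final amplitudes are sqrt(2)/2 on |0000>, sqrt(2)*I/2 on |0100>, and 0 on every other basis state.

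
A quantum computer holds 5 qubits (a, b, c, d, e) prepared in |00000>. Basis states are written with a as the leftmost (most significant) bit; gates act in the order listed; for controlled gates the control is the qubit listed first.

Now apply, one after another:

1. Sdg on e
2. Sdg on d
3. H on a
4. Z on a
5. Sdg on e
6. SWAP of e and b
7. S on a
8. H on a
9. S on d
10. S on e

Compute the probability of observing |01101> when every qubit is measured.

The probability of measuring |01101> is 0.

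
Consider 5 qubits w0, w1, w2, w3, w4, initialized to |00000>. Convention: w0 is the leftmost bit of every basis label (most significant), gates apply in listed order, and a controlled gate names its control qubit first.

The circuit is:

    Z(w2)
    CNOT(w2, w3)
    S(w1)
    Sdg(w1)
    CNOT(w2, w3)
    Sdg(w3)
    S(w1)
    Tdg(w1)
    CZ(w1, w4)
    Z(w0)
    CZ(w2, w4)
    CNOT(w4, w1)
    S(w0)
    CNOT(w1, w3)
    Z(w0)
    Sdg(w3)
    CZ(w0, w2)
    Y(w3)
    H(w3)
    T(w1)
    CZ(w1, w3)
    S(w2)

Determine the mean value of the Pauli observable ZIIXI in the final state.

In the final state, ZIIXI has expectation -1. Key observation: steps 2-5 multiply out to the identity, so the circuit reduces to the remaining gates.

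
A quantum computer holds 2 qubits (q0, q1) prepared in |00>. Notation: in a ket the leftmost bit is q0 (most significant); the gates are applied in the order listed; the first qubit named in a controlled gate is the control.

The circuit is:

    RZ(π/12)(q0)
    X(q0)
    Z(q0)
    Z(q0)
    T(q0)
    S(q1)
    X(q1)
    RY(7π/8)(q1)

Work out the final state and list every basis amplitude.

The final amplitudes are 0 on |00>, 0 on |01>, -exp(5*I*pi/24)*cos(pi/16) on |10>, exp(5*I*pi/24)*sin(pi/16) on |11>.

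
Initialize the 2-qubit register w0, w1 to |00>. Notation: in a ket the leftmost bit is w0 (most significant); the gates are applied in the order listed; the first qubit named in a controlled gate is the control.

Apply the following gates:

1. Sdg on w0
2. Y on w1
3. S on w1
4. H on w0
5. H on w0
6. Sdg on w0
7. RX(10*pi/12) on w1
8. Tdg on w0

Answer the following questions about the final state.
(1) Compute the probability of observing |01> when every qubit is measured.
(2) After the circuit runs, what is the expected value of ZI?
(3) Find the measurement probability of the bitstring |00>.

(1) A full measurement returns |01> with probability 1/2 - sqrt(3)/4. Key observation: gates 4-5 undo each other exactly, leaving only the rest of the circuit to track.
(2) In the final state, ZI has expectation 1.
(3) A full measurement returns |00> with probability sqrt(3)/4 + 1/2.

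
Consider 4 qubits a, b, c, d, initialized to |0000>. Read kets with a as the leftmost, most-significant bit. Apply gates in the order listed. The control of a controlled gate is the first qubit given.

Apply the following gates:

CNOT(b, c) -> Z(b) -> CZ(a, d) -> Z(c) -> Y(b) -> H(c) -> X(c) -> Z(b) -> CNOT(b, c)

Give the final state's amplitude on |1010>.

The final state's coefficient on |1010> equals 0.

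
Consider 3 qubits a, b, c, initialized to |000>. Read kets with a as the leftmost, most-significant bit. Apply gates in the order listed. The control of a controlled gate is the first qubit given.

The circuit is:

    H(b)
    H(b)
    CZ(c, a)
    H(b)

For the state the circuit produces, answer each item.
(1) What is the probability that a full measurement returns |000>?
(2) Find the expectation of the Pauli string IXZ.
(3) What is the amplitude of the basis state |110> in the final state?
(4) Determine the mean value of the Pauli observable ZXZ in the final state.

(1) The probability of measuring |000> is 1/2. Key observation: steps 1-2 multiply out to the identity, so the circuit reduces to the remaining gates.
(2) The observable IXZ averages to 1.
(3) The amplitude on |110> is 0.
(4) The observable ZXZ averages to 1.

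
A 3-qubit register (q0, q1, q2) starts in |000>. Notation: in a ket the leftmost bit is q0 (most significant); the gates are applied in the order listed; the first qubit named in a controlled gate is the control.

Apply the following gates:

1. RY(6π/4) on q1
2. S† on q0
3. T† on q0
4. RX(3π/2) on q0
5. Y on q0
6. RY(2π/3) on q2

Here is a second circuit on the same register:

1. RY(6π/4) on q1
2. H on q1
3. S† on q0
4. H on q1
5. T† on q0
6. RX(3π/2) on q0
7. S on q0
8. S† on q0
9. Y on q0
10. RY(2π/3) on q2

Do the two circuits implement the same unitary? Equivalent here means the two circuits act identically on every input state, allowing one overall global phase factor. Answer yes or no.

Yes — the two circuits implement the same unitary up to a global phase.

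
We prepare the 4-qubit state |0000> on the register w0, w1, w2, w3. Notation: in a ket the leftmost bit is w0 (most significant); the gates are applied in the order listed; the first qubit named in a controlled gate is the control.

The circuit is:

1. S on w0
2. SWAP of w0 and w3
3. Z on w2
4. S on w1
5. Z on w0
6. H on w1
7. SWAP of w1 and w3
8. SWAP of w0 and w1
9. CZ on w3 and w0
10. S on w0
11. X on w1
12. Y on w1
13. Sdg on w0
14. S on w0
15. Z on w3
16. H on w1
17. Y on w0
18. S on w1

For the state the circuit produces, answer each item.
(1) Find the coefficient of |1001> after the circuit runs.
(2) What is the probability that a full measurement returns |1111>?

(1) The final state's coefficient on |1001> equals -1/2.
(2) Outcome |1111> occurs with probability 0.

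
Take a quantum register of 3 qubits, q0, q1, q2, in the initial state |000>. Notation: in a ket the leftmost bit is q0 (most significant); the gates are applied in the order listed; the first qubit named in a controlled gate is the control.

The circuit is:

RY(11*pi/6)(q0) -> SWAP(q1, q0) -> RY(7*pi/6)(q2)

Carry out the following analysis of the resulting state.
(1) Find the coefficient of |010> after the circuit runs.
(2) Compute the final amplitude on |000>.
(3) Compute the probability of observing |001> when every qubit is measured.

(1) |010> carries amplitude -1/2 + sqrt(3)/4 in the final state.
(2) The amplitude on |000> is 1/4.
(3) Outcome |001> occurs with probability sqrt(3)/4 + 7/16.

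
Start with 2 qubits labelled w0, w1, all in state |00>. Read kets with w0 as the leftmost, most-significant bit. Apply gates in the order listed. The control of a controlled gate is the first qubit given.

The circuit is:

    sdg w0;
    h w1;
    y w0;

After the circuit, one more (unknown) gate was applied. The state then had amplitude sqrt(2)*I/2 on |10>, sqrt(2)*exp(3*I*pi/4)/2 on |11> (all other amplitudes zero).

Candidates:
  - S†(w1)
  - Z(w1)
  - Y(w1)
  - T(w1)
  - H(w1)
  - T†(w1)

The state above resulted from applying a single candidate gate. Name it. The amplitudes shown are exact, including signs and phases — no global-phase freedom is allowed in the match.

The applied gate was T(w1).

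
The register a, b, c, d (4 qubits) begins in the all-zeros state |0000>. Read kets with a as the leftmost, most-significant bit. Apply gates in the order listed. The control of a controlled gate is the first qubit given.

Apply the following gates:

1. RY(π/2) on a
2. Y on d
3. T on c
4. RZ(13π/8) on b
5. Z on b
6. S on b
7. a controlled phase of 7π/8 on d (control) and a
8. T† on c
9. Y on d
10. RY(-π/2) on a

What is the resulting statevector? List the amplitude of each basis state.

The resulting statevector has amplitude -exp(3*I*pi/16)/2 + exp(I*pi/16)/2 on |0000>, (1 - exp(7*I*pi/8))*exp(3*I*pi/16)/2 on |1000>, and 0 on every other basis state.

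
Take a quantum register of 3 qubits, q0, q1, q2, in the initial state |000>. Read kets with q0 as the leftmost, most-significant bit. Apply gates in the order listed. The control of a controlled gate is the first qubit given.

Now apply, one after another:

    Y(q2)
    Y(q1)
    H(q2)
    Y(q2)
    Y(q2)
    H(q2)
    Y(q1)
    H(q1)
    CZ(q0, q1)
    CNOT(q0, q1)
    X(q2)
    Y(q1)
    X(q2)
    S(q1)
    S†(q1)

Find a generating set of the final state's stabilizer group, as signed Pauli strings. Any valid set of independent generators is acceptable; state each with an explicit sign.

One valid set of independent stabilizer generators is -IXI, +ZII, -IIZ (any independent generating set of the same group is equally correct). Key observation: gates 2-7 undo each other exactly, leaving only the rest of the circuit to track.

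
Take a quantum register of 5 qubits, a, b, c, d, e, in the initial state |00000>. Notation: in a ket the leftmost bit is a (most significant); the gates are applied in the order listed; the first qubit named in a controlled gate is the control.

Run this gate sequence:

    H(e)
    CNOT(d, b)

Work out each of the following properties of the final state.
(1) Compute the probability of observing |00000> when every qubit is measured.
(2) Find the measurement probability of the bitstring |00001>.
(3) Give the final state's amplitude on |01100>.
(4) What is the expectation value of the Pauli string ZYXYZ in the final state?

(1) Outcome |00000> occurs with probability 1/2.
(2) The probability of measuring |00001> is 1/2.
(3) The final state's coefficient on |01100> equals 0.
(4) The observable ZYXYZ averages to 0.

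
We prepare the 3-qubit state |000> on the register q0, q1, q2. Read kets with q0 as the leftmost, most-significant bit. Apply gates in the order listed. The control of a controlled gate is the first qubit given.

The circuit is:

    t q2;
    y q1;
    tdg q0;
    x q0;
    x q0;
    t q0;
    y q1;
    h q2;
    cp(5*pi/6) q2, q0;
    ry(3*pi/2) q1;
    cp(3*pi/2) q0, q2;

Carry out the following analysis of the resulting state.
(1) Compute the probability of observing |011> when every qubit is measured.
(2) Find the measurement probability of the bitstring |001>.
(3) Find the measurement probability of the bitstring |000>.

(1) A full measurement returns |011> with probability 1/4. Key observation: steps 2-7 multiply out to the identity, so the circuit reduces to the remaining gates.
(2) The probability of measuring |001> is 1/4.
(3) The probability of measuring |000> is 1/4.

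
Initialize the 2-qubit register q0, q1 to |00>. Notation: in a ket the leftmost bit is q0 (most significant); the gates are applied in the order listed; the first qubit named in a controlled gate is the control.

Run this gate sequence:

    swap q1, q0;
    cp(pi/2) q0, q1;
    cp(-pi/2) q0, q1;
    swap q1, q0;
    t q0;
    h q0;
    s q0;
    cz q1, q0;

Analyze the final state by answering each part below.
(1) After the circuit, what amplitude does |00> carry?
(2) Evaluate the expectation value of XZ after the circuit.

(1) |00> carries amplitude sqrt(2)/2 in the final state. Key observation: gates 1-4 undo each other exactly, leaving only the rest of the circuit to track.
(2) The expectation value of XZ is 0.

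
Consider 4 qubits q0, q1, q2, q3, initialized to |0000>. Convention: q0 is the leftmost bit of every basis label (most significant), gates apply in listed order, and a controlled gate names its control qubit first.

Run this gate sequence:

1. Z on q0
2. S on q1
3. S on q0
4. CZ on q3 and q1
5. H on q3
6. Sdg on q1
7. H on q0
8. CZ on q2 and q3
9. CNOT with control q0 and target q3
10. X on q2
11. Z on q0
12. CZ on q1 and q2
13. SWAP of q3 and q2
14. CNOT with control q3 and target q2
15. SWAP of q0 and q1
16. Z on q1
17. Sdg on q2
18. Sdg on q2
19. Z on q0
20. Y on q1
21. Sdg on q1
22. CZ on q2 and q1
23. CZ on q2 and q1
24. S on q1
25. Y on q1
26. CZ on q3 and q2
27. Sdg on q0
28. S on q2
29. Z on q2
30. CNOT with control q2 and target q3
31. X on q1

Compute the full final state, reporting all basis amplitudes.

The resulting statevector has amplitude 1/2 on |0001>, -I/2 on |0010>, 1/2 on |0101>, -I/2 on |0110>, and 0 on every other basis state.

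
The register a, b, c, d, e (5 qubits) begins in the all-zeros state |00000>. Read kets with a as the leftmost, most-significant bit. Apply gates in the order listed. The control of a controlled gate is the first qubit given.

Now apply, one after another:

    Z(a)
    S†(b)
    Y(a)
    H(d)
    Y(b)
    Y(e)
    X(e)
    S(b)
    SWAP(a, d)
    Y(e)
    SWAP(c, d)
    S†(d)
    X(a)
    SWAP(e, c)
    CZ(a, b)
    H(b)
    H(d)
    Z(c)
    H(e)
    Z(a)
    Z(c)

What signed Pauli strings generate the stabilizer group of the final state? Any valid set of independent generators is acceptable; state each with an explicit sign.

The stabilizer group can be generated by +XIIII, -IXIII, +IIIXI, -IIIIX, -IIZII, among other valid generating sets.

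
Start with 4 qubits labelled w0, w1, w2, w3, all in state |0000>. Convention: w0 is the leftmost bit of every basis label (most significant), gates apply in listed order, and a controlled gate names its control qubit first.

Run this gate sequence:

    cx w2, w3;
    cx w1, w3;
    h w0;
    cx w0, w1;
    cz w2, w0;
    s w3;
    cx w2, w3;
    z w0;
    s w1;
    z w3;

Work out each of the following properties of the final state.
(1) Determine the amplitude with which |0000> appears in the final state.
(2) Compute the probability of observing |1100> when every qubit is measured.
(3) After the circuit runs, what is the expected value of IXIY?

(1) The final state's coefficient on |0000> equals sqrt(2)/2.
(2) Outcome |1100> occurs with probability 1/2.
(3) In the final state, IXIY has expectation 0.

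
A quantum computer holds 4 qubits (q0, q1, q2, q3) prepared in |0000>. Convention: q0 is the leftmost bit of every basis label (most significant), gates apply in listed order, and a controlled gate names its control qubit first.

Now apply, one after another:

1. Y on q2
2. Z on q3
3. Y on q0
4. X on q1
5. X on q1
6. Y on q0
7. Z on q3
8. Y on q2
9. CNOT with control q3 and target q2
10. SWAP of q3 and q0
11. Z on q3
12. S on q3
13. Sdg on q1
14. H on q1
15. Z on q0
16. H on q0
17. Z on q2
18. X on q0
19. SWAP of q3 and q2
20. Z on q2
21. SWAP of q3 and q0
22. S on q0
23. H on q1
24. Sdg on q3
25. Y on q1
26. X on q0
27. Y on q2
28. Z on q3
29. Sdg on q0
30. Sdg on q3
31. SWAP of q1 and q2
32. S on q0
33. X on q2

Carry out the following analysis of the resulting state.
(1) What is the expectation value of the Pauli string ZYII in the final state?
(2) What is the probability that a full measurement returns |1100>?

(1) In the final state, ZYII has expectation 0. Key observation: gates 1-8 undo each other exactly, leaving only the rest of the circuit to track.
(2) The probability of measuring |1100> is 1/2.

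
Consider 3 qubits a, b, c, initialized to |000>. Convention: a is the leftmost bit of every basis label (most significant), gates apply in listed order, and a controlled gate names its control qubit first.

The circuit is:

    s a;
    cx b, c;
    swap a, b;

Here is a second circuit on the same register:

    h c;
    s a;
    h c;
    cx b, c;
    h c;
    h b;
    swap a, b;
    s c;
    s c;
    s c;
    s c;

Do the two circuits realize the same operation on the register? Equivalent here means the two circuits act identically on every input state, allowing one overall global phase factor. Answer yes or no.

No — the two circuits implement different unitaries, even allowing a global phase.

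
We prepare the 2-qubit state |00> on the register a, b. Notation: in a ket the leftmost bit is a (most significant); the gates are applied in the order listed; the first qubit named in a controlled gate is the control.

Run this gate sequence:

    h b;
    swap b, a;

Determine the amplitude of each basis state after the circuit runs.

The resulting statevector has amplitude sqrt(2)/2 on |00>, 0 on |01>, sqrt(2)/2 on |10>, 0 on |11>.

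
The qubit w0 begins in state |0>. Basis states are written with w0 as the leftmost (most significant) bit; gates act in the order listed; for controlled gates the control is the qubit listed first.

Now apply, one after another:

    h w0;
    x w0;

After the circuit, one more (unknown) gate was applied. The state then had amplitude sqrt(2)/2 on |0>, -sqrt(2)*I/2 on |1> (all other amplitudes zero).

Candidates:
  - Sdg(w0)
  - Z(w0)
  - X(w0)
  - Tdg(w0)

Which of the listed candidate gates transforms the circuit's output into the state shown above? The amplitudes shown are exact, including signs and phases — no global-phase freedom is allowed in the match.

The applied gate was Sdg(w0).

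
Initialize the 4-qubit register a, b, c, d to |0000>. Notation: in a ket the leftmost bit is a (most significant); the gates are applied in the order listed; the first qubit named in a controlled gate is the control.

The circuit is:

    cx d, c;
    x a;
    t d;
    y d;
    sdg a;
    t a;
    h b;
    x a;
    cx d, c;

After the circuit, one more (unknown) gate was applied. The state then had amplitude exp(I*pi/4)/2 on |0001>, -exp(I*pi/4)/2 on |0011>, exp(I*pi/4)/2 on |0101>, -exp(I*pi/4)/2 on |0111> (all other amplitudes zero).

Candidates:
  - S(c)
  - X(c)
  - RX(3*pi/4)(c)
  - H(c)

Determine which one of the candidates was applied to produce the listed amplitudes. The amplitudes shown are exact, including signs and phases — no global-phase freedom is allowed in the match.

The unique candidate consistent with the amplitudes is H(c).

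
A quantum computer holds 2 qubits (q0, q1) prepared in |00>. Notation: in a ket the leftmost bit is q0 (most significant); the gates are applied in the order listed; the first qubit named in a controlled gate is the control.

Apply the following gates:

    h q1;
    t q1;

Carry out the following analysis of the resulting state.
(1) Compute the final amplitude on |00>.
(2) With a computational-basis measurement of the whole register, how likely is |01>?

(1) The amplitude on |00> is sqrt(2)/2.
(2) Outcome |01> occurs with probability 1/2.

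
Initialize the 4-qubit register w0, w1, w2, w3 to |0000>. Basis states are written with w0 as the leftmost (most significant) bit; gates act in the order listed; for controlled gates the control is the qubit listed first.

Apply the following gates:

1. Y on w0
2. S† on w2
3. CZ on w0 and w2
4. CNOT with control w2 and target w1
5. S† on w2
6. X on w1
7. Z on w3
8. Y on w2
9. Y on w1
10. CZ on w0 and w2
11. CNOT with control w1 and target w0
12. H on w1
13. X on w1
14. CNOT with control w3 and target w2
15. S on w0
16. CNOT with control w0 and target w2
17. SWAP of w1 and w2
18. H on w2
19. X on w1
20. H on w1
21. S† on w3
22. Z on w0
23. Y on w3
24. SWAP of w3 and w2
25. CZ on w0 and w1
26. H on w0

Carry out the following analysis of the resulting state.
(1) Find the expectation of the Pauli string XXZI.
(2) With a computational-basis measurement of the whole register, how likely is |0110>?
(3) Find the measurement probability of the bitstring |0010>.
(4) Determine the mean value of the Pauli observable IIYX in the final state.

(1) The observable XXZI averages to 1.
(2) Outcome |0110> occurs with probability 1/4.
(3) Outcome |0010> occurs with probability 1/4.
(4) The observable IIYX averages to 0.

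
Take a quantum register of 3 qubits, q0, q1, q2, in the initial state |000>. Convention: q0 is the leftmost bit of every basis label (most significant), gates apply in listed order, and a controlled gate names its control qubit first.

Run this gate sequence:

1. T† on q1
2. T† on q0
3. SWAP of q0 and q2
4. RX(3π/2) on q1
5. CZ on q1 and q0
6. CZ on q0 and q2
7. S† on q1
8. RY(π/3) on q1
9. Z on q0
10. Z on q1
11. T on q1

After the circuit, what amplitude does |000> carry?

The amplitude on |000> is -sqrt(6)/4 + sqrt(2)/4.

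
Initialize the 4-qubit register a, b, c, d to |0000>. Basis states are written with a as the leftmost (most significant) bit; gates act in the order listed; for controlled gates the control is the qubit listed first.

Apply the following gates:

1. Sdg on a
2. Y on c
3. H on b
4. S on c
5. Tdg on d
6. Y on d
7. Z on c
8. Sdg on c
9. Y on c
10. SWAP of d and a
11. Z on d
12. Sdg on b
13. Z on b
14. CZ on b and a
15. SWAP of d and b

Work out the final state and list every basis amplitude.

After the circuit, the state carries amplitude -sqrt(2)*I/2 on |1000>, -sqrt(2)/2 on |1001>, and 0 on every other basis state.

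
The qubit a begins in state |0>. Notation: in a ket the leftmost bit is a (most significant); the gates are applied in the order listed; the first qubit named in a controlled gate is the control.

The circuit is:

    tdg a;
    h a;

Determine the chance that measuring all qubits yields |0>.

The probability of measuring |0> is 1/2.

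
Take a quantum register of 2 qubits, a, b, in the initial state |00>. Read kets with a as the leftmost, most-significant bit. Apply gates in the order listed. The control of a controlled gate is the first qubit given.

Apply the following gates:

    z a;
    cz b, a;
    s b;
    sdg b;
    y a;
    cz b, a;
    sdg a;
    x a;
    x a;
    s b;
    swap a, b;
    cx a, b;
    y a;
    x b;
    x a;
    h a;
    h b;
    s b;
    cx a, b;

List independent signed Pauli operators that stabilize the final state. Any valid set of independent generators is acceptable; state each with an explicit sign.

The stabilizer group can be generated by +YZ, +ZY, among other valid generating sets.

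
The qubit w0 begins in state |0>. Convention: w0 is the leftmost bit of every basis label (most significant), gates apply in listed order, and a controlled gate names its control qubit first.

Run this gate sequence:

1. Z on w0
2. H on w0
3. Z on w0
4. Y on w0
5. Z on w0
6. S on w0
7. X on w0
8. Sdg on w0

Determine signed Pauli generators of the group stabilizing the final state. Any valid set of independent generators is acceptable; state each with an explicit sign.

The final state is stabilized by the group generated by +X; other independent generating sets are equally valid.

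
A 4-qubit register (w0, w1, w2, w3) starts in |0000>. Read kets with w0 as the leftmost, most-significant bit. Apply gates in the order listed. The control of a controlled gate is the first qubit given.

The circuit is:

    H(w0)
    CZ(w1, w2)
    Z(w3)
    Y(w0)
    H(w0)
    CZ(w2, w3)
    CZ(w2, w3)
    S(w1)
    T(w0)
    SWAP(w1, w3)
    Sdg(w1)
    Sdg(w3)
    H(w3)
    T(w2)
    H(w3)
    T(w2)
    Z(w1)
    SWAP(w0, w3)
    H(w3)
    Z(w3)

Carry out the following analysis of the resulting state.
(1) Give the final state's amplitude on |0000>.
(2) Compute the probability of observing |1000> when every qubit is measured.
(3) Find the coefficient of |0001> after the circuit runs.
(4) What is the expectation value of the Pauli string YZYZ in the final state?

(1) The final state's coefficient on |0000> equals -sqrt(2)*exp(3*I*pi/4)/2.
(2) The probability of measuring |1000> is 0.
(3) |0001> carries amplitude -sqrt(2)*exp(3*I*pi/4)/2 in the final state.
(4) The observable YZYZ averages to 0.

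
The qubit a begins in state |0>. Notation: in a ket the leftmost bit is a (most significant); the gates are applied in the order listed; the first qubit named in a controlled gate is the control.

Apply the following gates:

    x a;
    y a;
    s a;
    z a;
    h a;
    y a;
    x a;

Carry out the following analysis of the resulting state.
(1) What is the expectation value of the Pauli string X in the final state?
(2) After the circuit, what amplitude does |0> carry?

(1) In the final state, X has expectation -1.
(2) The amplitude on |0> is sqrt(2)/2.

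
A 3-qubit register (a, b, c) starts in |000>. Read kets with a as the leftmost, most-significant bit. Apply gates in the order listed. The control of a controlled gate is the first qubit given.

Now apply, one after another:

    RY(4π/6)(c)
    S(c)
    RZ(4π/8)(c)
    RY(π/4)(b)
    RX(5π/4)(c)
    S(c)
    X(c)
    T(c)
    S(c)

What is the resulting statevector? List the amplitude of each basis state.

After the circuit, the state carries amplitude (-2 - sqrt(2) - sqrt(6)*I)*exp(3*I*pi/4)/8 on |000>, -sqrt(3)/4 - sqrt(6)/8 - sqrt(2)*I/8 on |001>, (-sqrt(6) + 2*sqrt(3) - sqrt(2)*I)*exp(I*pi/4)/8 on |010>, -sqrt(6)/8 - I/4 + sqrt(2)*I/8 on |011>, 0 on |100>, 0 on |101>, 0 on |110>, 0 on |111>.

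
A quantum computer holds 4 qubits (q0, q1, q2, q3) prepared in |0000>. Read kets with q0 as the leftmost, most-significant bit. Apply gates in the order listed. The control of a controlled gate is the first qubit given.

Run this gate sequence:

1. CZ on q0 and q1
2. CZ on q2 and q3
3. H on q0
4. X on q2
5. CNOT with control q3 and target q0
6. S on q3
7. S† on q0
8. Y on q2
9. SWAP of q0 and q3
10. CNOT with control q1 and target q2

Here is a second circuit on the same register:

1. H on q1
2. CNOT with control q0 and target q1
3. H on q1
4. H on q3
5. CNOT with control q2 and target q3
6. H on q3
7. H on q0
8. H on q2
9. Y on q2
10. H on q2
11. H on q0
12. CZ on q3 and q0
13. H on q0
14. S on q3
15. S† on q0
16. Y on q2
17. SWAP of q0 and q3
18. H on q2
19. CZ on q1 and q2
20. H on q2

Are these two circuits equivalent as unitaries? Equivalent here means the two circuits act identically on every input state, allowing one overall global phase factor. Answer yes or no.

No: there is an input state on which the two circuits produce genuinely different outputs (not merely differing by a phase).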